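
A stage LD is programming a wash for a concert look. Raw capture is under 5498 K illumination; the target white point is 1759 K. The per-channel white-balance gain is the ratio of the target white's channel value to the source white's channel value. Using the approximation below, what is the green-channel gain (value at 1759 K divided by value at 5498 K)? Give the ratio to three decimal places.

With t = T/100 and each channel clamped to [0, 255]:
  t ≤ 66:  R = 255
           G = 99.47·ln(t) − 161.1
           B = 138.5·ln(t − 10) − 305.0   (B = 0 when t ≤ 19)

At 5498 K (t = 54.98):
  G = 99.47·ln 54.98 − 161.1 = 99.47·4.0070 − 161.1 = 237.473.
At 1759 K (t = 17.59):
  G = 99.47·ln 17.59 − 161.1 = 99.47·2.8673 − 161.1 = 124.113.
Gain = 124.113 / 237.473 = 0.5226 → 0.523.

0.523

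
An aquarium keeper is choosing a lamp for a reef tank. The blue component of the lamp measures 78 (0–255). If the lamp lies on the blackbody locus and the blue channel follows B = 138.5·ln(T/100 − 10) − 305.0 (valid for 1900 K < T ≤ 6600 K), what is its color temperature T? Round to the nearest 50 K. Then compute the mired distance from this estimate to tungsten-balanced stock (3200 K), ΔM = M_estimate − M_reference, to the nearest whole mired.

+72 mireds

ln(t − 10) = (78 + 305.0) / 138.5 = 2.7653.
t − 10 = e^2.7653 = 15.884, so t = 25.884.
T = 100·t = 2588 K → 2600 K to the nearest 50 K.
M_estimate = 10⁶/2600 = 384.62; M_reference = 10⁶/3200 = 312.50.
ΔM = 384.62 − 312.50 = 72.12 → +72 mireds.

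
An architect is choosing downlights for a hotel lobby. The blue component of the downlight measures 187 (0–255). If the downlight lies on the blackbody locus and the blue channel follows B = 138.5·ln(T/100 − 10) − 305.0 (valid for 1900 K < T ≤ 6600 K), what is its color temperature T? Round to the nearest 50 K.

ln(t − 10) = (187 + 305.0) / 138.5 = 3.5523.
t − 10 = e^3.5523 = 34.895, so t = 44.895.
T = 100·t = 4490 K → 4500 K to the nearest 50 K.

4500 K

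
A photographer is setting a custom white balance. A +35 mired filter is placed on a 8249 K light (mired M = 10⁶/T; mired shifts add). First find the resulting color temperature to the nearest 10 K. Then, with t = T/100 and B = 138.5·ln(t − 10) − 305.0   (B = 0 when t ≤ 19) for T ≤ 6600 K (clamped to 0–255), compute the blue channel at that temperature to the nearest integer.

247

M_in = 10⁶/8249 = 121.23; M_out = 121.23 + (+35) = 156.23.
T_out = 10⁶/156.23 = 6400.9 K → 6400 K; t = 64.
B = 138.5·ln(64 − 10) − 305.0 = 138.5·ln 54 − 305.0 = 138.5·3.9890 − 305.0 = 247.474.
Rounded: 247.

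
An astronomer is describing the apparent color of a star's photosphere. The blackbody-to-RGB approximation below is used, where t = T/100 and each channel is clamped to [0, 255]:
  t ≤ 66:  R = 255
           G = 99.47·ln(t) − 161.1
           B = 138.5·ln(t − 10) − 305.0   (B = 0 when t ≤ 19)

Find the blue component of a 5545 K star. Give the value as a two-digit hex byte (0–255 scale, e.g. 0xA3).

0xE0

t = 5545/100 = 55.45; the t ≤ 66 branch applies.
B = 138.5·ln(55.45 − 10) − 305.0 = 138.5·ln 45.45 − 305.0 = 138.5·3.8166 − 305.0 = 223.601.
Rounded: 224; in hex, 0xE0.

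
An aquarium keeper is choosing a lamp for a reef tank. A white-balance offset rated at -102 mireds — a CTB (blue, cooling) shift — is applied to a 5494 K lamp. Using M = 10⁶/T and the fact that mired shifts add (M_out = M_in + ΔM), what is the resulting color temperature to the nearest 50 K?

M_in = 10⁶/5494 = 182.02 mireds.
M_out = 182.02 + (-102) = 80.02 mireds.
T_out = 10⁶/80.02 = 12497.4 K → 12500 K.

12500 K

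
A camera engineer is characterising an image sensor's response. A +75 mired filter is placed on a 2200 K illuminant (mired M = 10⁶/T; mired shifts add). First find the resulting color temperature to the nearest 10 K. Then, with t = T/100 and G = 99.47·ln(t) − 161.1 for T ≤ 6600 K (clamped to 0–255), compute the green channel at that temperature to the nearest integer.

M_in = 10⁶/2200 = 454.55; M_out = 454.55 + (+75) = 529.55.
T_out = 10⁶/529.55 = 1888.4 K → 1890 K; t = 18.9.
G = 99.47·ln 18.9 − 161.1 = 99.47·2.9392 − 161.1 = 131.258.
Rounded: 131.

131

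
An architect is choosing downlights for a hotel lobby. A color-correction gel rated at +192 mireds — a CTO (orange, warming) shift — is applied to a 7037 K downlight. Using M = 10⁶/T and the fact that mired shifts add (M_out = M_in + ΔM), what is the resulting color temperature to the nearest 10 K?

M_in = 10⁶/7037 = 142.11 mireds.
M_out = 142.11 + (+192) = 334.11 mireds.
T_out = 10⁶/334.11 = 2993.1 K → 2990 K.

2990 K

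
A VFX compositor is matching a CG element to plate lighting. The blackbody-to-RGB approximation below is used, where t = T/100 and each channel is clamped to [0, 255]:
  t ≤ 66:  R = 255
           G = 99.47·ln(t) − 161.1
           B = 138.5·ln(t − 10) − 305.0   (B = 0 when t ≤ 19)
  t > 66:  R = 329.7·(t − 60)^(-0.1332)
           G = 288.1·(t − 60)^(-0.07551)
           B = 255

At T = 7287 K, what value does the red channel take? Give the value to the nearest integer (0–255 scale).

235

t = 7287/100 = 72.87; the t > 66 branch applies.
R = 329.7·(72.87 − 60)^(-0.1332) = 329.7·12.87^(-0.1332) = 329.7·0.71155 = 234.597.
Rounded: 235.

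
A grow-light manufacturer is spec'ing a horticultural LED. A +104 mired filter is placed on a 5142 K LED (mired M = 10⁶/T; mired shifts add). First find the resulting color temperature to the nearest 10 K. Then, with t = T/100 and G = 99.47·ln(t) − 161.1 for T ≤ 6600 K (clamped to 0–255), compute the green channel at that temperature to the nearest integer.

188

M_in = 10⁶/5142 = 194.48; M_out = 194.48 + (+104) = 298.48.
T_out = 10⁶/298.48 = 3350.3 K → 3350 K; t = 33.5.
G = 99.47·ln 33.5 − 161.1 = 99.47·3.5115 − 161.1 = 188.193.
Rounded: 188.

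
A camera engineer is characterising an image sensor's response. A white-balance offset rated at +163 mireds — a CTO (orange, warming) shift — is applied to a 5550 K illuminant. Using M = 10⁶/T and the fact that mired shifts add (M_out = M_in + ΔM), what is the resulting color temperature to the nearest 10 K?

2910 K

M_in = 10⁶/5550 = 180.18 mireds.
M_out = 180.18 + (+163) = 343.18 mireds.
T_out = 10⁶/343.18 = 2913.9 K → 2910 K.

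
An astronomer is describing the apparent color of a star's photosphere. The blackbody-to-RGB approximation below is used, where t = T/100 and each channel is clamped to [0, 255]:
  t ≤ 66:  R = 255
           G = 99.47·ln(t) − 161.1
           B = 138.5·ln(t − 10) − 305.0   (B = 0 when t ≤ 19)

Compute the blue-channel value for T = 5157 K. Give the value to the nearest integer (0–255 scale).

211

t = 5157/100 = 51.57; the t ≤ 66 branch applies.
B = 138.5·ln(51.57 − 10) − 305.0 = 138.5·ln 41.57 − 305.0 = 138.5·3.7274 − 305.0 = 211.242.
Rounded: 211.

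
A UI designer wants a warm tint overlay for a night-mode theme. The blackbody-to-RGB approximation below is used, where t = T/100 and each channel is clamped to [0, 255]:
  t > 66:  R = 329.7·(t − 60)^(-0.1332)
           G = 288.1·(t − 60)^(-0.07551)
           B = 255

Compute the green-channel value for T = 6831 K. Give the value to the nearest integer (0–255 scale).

246

t = 6831/100 = 68.31; the t > 66 branch applies.
G = 288.1·(68.31 − 60)^(-0.07551) = 288.1·8.31^(-0.07551) = 288.1·0.85224 = 245.530.
Rounded: 246.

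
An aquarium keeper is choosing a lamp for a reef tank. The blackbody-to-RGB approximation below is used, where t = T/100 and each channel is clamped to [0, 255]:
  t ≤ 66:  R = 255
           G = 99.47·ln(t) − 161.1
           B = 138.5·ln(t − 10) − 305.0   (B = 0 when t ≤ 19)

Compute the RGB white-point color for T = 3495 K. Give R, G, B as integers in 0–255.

R=255, G=192, B=141

t = 3495/100 = 34.95; the t ≤ 66 branch applies.
R = 255 by definition for t ≤ 66.
G = 99.47·ln 34.95 − 161.1 = 99.47·3.5539 − 161.1 = 192.408.
B = 138.5·ln(34.95 − 10) − 305.0 = 138.5·ln 24.95 − 305.0 = 138.5·3.2169 − 305.0 = 140.537.
Rounded: (255, 192, 141).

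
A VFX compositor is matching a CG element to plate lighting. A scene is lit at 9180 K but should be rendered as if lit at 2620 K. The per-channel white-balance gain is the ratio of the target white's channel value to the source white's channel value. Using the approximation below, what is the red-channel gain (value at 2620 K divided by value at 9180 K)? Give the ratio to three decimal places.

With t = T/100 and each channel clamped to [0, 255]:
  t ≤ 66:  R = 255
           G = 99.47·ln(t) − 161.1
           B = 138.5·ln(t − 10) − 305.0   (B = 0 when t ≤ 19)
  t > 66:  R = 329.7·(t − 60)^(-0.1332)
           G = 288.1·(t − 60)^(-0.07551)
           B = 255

1.226

At 9180 K (t = 91.8):
  R = 329.7·(91.8 − 60)^(-0.1332) = 329.7·31.8^(-0.1332) = 329.7·0.63078 = 207.968.
At 2620 K (t = 26.2):
  R = 255 by definition for t ≤ 66.
Gain = 255.000 / 207.968 = 1.2262 → 1.226.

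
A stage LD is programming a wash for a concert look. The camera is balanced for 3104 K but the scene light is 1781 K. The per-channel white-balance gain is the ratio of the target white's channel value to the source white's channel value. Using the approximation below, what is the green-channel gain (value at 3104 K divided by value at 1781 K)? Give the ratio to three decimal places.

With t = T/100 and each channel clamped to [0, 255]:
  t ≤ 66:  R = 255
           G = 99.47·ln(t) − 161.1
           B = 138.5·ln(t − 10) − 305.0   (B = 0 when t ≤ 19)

At 1781 K (t = 17.81):
  G = 99.47·ln 17.81 − 161.1 = 99.47·2.8798 − 161.1 = 125.350.
At 3104 K (t = 31.04):
  G = 99.47·ln 31.04 − 161.1 = 99.47·3.4353 − 161.1 = 180.607.
Gain = 180.607 / 125.350 = 1.4408 → 1.441.

1.441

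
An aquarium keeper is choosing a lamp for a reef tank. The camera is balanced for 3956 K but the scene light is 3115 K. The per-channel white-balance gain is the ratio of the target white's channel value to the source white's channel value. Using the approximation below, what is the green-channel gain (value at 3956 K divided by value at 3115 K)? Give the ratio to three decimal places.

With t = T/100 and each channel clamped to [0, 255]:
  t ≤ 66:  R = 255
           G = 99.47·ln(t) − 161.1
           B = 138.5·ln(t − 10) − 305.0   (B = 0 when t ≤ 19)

1.131

At 3115 K (t = 31.15):
  G = 99.47·ln 31.15 − 161.1 = 99.47·3.4388 − 161.1 = 180.959.
At 3956 K (t = 39.56):
  G = 99.47·ln 39.56 − 161.1 = 99.47·3.6778 − 161.1 = 204.733.
Gain = 204.733 / 180.959 = 1.1314 → 1.131.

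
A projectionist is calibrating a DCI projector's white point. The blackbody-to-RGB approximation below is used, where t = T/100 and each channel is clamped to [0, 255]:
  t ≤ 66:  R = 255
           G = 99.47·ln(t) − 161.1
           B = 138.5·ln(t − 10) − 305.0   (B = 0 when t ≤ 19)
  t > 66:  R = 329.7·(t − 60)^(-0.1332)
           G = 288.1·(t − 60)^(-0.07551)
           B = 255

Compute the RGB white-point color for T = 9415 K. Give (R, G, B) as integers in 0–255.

(206, 221, 255)

t = 9415/100 = 94.15; the t > 66 branch applies.
R = 329.7·(94.15 − 60)^(-0.1332) = 329.7·34.15^(-0.1332) = 329.7·0.62482 = 206.002.
G = 288.1·(94.15 − 60)^(-0.07551) = 288.1·34.15^(-0.07551) = 288.1·0.76597 = 220.677.
B = 255 by definition for t > 66.
Rounded: (206, 221, 255).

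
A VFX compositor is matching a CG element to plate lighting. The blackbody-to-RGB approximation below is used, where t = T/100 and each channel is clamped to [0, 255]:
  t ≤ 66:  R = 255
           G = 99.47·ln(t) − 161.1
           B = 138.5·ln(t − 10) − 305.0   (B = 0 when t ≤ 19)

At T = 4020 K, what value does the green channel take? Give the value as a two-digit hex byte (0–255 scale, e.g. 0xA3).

t = 4020/100 = 40.2; the t ≤ 66 branch applies.
G = 99.47·ln 40.2 − 161.1 = 99.47·3.6939 − 161.1 = 206.329.
Rounded: 206; in hex, 0xCE.

0xCE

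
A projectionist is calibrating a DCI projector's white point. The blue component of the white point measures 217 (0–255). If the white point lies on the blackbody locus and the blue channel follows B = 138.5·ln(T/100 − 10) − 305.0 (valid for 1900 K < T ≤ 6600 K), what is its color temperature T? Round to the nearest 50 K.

ln(t − 10) = (217 + 305.0) / 138.5 = 3.7690.
t − 10 = e^3.7690 = 43.335, so t = 53.335.
T = 100·t = 5333 K → 5350 K to the nearest 50 K.

5350 K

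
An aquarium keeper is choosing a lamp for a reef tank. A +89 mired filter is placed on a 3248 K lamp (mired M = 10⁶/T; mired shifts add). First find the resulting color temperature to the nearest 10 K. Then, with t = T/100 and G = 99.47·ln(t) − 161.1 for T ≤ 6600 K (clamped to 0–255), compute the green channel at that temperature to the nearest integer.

160

M_in = 10⁶/3248 = 307.88; M_out = 307.88 + (+89) = 396.88.
T_out = 10⁶/396.88 = 2519.6 K → 2520 K; t = 25.2.
G = 99.47·ln 25.2 − 161.1 = 99.47·3.2268 − 161.1 = 159.874.
Rounded: 160.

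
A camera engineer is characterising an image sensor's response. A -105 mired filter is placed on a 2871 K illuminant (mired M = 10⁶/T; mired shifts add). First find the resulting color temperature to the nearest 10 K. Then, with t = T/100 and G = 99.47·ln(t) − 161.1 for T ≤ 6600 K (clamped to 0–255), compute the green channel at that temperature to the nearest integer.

209

M_in = 10⁶/2871 = 348.31; M_out = 348.31 + (-105) = 243.31.
T_out = 10⁶/243.31 = 4110.0 K → 4110 K; t = 41.1.
G = 99.47·ln 41.1 − 161.1 = 99.47·3.7160 − 161.1 = 208.531.
Rounded: 209.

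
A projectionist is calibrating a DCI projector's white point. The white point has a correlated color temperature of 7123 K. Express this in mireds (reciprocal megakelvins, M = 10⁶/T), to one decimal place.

M = 10⁶ / 7123 = 140.390 → 140.4 mireds.

140.4 mireds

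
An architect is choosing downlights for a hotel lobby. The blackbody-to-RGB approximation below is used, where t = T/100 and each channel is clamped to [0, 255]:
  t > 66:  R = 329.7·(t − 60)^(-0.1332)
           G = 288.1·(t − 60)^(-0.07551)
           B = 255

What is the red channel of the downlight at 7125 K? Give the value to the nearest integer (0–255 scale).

239

t = 7125/100 = 71.25; the t > 66 branch applies.
R = 329.7·(71.25 − 60)^(-0.1332) = 329.7·11.25^(-0.1332) = 329.7·0.72441 = 238.839.
Rounded: 239.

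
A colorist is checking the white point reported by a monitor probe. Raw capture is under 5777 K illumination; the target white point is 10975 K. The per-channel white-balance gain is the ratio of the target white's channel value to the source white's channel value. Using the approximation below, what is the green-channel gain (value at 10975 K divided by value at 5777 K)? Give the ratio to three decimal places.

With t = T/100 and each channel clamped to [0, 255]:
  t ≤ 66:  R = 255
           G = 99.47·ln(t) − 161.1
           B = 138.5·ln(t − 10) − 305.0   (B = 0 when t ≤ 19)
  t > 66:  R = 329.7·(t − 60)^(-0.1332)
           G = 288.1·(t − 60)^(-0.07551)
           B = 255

0.885

At 5777 K (t = 57.77):
  G = 99.47·ln 57.77 − 161.1 = 99.47·4.0565 − 161.1 = 242.397.
At 10975 K (t = 109.75):
  G = 288.1·(109.75 − 60)^(-0.07551) = 288.1·49.75^(-0.07551) = 288.1·0.74452 = 214.496.
Gain = 214.496 / 242.397 = 0.8849 → 0.885.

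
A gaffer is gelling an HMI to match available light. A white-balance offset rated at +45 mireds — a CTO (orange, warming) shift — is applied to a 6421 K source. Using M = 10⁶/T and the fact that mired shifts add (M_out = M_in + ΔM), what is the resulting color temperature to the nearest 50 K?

M_in = 10⁶/6421 = 155.74 mireds.
M_out = 155.74 + (+45) = 200.74 mireds.
T_out = 10⁶/200.74 = 4981.6 K → 5000 K.

5000 K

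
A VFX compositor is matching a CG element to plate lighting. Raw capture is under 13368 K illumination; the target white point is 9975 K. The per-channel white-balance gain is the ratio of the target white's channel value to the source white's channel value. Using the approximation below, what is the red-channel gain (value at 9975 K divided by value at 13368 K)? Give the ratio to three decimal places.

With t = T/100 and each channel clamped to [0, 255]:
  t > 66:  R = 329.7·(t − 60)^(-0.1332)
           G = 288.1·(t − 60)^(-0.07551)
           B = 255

1.086

At 13368 K (t = 133.68):
  R = 329.7·(133.68 − 60)^(-0.1332) = 329.7·73.68^(-0.1332) = 329.7·0.56399 = 185.946.
At 9975 K (t = 99.75):
  R = 329.7·(99.75 − 60)^(-0.1332) = 329.7·39.75^(-0.1332) = 329.7·0.61231 = 201.877.
Gain = 201.877 / 185.946 = 1.0857 → 1.086.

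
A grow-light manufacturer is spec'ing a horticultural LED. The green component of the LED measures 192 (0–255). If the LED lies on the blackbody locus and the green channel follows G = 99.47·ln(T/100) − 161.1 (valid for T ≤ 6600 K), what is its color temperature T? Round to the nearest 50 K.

ln t = (192 + 161.1) / 99.47 = 3.5498.
t = e^3.5498 = 34.807.
T = 100·t = 3481 K → 3500 K to the nearest 50 K.

3500 K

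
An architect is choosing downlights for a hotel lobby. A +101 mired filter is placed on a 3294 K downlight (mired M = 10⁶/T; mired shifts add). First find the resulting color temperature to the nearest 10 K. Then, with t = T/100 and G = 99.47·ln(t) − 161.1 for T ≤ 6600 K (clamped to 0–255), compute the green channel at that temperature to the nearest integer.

158

M_in = 10⁶/3294 = 303.58; M_out = 303.58 + (+101) = 404.58.
T_out = 10⁶/404.58 = 2471.7 K → 2470 K; t = 24.7.
G = 99.47·ln 24.7 − 161.1 = 99.47·3.2068 − 161.1 = 157.881.
Rounded: 158.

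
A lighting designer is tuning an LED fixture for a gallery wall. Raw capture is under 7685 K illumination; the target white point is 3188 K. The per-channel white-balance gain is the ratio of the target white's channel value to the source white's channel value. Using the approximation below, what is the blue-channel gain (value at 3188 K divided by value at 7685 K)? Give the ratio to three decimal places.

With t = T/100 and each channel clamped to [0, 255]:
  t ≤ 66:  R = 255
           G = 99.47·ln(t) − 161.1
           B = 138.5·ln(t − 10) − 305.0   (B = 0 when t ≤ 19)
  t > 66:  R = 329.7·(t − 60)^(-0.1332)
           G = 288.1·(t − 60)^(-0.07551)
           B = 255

0.480

At 7685 K (t = 76.85):
  B = 255 by definition for t > 66.
At 3188 K (t = 31.88):
  B = 138.5·ln(31.88 − 10) − 305.0 = 138.5·ln 21.88 − 305.0 = 138.5·3.0856 − 305.0 = 122.352.
Gain = 122.352 / 255.000 = 0.4798 → 0.480.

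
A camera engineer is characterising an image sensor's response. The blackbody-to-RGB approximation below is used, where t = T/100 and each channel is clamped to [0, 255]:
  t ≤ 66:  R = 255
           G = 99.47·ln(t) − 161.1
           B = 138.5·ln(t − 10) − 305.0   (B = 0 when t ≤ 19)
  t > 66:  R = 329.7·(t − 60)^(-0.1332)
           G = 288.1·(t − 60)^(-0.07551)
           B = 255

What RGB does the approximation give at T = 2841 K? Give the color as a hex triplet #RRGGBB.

t = 2841/100 = 28.41; the t ≤ 66 branch applies.
R = 255 by definition for t ≤ 66.
G = 99.47·ln 28.41 − 161.1 = 99.47·3.3467 − 161.1 = 171.800.
B = 138.5·ln(28.41 − 10) − 305.0 = 138.5·ln 18.41 − 305.0 = 138.5·2.9129 − 305.0 = 98.436.
Rounded: (255, 172, 98).
In hex: #FFAC62.

#FFAC62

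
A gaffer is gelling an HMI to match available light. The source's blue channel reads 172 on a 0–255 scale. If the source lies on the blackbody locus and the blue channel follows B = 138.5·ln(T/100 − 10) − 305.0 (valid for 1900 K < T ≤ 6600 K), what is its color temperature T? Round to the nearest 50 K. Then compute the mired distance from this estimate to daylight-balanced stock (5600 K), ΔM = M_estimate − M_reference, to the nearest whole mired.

ln(t − 10) = (172 + 305.0) / 138.5 = 3.4440.
t − 10 = e^3.4440 = 31.313, so t = 41.313.
T = 100·t = 4131 K → 4150 K to the nearest 50 K.
M_estimate = 10⁶/4150 = 240.96; M_reference = 10⁶/5600 = 178.57.
ΔM = 240.96 − 178.57 = 62.39 → +62 mireds.

+62 mireds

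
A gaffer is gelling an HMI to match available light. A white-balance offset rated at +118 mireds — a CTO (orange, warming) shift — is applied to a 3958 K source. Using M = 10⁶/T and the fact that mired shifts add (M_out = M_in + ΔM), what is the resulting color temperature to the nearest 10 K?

M_in = 10⁶/3958 = 252.65 mireds.
M_out = 252.65 + (+118) = 370.65 mireds.
T_out = 10⁶/370.65 = 2697.9 K → 2700 K.

2700 K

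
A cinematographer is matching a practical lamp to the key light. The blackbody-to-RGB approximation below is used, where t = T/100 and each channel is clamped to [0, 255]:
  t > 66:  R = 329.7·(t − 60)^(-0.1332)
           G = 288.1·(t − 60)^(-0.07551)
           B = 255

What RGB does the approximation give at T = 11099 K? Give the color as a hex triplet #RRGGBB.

#C3D6FF

t = 11099/100 = 110.99; the t > 66 branch applies.
R = 329.7·(110.99 − 60)^(-0.1332) = 329.7·50.99^(-0.1332) = 329.7·0.59233 = 195.291.
G = 288.1·(110.99 − 60)^(-0.07551) = 288.1·50.99^(-0.07551) = 288.1·0.74314 = 214.097.
B = 255 by definition for t > 66.
Rounded: (195, 214, 255).
In hex: #C3D6FF.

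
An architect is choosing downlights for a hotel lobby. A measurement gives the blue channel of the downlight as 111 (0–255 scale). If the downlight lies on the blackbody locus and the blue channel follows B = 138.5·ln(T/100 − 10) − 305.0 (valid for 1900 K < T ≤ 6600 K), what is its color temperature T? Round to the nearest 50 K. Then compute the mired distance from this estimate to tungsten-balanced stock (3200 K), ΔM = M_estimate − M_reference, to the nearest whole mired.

ln(t − 10) = (111 + 305.0) / 138.5 = 3.0036.
t − 10 = e^3.0036 = 20.158, so t = 30.158.
T = 100·t = 3016 K → 3000 K to the nearest 50 K.
M_estimate = 10⁶/3000 = 333.33; M_reference = 10⁶/3200 = 312.50.
ΔM = 333.33 − 312.50 = 20.83 → +21 mireds.

+21 mireds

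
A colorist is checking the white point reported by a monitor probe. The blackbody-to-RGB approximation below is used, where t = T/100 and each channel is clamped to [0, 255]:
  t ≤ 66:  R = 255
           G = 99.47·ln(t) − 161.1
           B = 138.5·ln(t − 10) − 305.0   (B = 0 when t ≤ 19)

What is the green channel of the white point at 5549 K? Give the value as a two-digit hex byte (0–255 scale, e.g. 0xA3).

0xEE

t = 5549/100 = 55.49; the t ≤ 66 branch applies.
G = 99.47·ln 55.49 − 161.1 = 99.47·4.0162 − 161.1 = 238.392.
Rounded: 238; in hex, 0xEE.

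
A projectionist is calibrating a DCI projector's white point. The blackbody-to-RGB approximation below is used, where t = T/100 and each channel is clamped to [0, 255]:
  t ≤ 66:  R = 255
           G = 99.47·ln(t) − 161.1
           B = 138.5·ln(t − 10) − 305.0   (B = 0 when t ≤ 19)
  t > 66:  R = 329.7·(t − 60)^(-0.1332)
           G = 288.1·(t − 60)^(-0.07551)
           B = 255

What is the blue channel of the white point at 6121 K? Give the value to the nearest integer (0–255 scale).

t = 6121/100 = 61.21; the t ≤ 66 branch applies.
B = 138.5·ln(61.21 − 10) − 305.0 = 138.5·ln 51.21 − 305.0 = 138.5·3.9359 − 305.0 = 240.127.
Rounded: 240.

240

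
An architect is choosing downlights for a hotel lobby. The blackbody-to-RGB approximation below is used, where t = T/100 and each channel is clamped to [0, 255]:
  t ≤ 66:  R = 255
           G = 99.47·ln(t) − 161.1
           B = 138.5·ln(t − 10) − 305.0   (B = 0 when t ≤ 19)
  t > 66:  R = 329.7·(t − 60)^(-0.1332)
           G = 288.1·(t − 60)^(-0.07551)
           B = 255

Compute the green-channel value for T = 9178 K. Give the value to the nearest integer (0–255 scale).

222

t = 9178/100 = 91.78; the t > 66 branch applies.
G = 288.1·(91.78 − 60)^(-0.07551) = 288.1·31.78^(-0.07551) = 288.1·0.77014 = 221.879.
Rounded: 222.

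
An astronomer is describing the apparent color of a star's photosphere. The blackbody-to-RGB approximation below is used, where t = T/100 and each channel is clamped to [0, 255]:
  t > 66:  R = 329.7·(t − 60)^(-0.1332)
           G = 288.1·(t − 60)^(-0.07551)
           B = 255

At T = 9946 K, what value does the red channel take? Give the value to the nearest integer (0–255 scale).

202

t = 9946/100 = 99.46; the t > 66 branch applies.
R = 329.7·(99.46 − 60)^(-0.1332) = 329.7·39.46^(-0.1332) = 329.7·0.61290 = 202.074.
Rounded: 202.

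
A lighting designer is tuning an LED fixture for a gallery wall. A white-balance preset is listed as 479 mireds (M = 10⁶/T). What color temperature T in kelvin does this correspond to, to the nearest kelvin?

T = 10⁶ / 479 = 2087.68 K → 2088 K.

2088 K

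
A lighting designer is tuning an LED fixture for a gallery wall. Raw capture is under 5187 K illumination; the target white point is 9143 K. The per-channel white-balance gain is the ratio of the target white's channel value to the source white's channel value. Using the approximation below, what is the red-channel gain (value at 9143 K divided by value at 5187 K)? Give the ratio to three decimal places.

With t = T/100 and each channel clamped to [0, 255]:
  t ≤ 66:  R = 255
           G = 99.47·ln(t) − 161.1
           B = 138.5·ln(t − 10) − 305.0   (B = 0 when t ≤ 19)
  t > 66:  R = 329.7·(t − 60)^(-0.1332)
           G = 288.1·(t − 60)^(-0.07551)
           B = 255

0.817

At 5187 K (t = 51.87):
  R = 255 by definition for t ≤ 66.
At 9143 K (t = 91.43):
  R = 329.7·(91.43 − 60)^(-0.1332) = 329.7·31.43^(-0.1332) = 329.7·0.63176 = 208.292.
Gain = 208.292 / 255.000 = 0.8168 → 0.817.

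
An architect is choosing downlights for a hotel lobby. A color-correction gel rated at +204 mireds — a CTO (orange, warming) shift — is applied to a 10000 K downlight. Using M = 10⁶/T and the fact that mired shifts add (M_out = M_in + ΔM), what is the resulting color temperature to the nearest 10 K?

3290 K

M_in = 10⁶/10000 = 100.00 mireds.
M_out = 100.00 + (+204) = 304.00 mireds.
T_out = 10⁶/304.00 = 3289.5 K → 3290 K.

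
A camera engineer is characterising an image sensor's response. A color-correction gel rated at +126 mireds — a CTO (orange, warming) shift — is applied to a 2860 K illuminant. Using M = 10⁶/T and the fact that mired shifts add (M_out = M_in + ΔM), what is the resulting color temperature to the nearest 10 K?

M_in = 10⁶/2860 = 349.65 mireds.
M_out = 349.65 + (+126) = 475.65 mireds.
T_out = 10⁶/475.65 = 2102.4 K → 2100 K.

2100 K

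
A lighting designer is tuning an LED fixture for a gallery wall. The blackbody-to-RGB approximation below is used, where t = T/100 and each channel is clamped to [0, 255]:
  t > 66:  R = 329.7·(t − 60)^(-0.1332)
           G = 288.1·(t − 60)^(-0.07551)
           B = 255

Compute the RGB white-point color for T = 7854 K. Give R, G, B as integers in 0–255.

t = 7854/100 = 78.54; the t > 66 branch applies.
R = 329.7·(78.54 − 60)^(-0.1332) = 329.7·18.54^(-0.1332) = 329.7·0.67778 = 223.464.
G = 288.1·(78.54 − 60)^(-0.07551) = 288.1·18.54^(-0.07551) = 288.1·0.80213 = 231.094.
B = 255 by definition for t > 66.
Rounded: (223, 231, 255).

R=223, G=231, B=255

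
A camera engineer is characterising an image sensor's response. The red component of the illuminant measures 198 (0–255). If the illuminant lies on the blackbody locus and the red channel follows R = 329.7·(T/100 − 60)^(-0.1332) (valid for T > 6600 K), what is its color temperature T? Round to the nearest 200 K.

(t − 60)^(-0.1332) = 198/329.7 = 0.60055.
t − 60 = 0.60055^(1/-0.1332) = 0.60055^(-7.508) = 45.980, so t = 105.980.
T = 100·t = 10598 K → 10600 K to the nearest 200 K.

10600 K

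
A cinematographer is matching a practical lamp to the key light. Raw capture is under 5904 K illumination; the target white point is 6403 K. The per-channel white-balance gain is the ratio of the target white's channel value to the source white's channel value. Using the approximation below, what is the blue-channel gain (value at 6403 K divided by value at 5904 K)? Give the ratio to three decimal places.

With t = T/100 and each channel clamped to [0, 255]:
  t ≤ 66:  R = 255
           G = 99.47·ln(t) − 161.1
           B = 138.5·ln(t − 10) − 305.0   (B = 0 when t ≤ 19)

At 5904 K (t = 59.04):
  B = 138.5·ln(59.04 − 10) − 305.0 = 138.5·ln 49.04 − 305.0 = 138.5·3.8926 − 305.0 = 234.130.
At 6403 K (t = 64.03):
  B = 138.5·ln(64.03 − 10) − 305.0 = 138.5·ln 54.03 − 305.0 = 138.5·3.9895 − 305.0 = 247.551.
Gain = 247.551 / 234.130 = 1.0573 → 1.057.

1.057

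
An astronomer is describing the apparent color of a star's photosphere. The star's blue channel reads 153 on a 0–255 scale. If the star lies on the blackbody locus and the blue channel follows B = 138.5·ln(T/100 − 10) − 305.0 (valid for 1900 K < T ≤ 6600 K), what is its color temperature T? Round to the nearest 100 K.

ln(t − 10) = (153 + 305.0) / 138.5 = 3.3069.
t − 10 = e^3.3069 = 27.299, so t = 37.299.
T = 100·t = 3730 K → 3700 K to the nearest 100 K.

3700 K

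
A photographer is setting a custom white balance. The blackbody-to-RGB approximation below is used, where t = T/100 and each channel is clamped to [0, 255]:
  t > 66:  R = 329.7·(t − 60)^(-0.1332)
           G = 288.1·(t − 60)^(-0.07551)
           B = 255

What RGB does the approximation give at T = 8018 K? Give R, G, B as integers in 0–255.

t = 8018/100 = 80.18; the t > 66 branch applies.
R = 329.7·(80.18 − 60)^(-0.1332) = 329.7·20.18^(-0.1332) = 329.7·0.67017 = 220.955.
G = 288.1·(80.18 − 60)^(-0.07551) = 288.1·20.18^(-0.07551) = 288.1·0.79701 = 229.619.
B = 255 by definition for t > 66.
Rounded: (221, 230, 255).

R=221, G=230, B=255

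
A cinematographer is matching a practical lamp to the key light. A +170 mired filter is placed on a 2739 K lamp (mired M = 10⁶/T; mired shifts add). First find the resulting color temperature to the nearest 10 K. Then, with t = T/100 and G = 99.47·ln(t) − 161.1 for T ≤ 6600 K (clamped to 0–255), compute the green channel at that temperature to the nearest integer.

130

M_in = 10⁶/2739 = 365.10; M_out = 365.10 + (+170) = 535.10.
T_out = 10⁶/535.10 = 1868.8 K → 1870 K; t = 18.7.
G = 99.47·ln 18.7 − 161.1 = 99.47·2.9285 − 161.1 = 130.200.
Rounded: 130.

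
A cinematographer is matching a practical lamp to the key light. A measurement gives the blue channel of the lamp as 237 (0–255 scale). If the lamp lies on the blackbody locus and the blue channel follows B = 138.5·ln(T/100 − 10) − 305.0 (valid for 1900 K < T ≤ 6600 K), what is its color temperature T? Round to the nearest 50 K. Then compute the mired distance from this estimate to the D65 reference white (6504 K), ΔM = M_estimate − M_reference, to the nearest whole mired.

ln(t − 10) = (237 + 305.0) / 138.5 = 3.9134.
t − 10 = e^3.9134 = 50.067, so t = 60.067.
T = 100·t = 6007 K → 6000 K to the nearest 50 K.
M_estimate = 10⁶/6000 = 166.67; M_reference = 10⁶/6504 = 153.75.
ΔM = 166.67 − 153.75 = 12.92 → +13 mireds.

+13 mireds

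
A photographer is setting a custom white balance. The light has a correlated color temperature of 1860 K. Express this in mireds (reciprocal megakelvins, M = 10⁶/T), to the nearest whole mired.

M = 10⁶ / 1860 = 537.634 → 538 mireds.

538 mireds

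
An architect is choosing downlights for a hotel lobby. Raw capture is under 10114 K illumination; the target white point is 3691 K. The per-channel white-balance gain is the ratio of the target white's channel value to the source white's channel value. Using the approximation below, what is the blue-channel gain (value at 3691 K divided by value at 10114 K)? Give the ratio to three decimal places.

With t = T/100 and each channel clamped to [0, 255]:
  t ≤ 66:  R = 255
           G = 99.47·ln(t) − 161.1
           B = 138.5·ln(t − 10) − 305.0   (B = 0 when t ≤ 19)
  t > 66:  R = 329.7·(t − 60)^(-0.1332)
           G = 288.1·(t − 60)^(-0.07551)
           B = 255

At 10114 K (t = 101.14):
  B = 255 by definition for t > 66.
At 3691 K (t = 36.91):
  B = 138.5·ln(36.91 − 10) − 305.0 = 138.5·ln 26.91 − 305.0 = 138.5·3.2925 − 305.0 = 151.011.
Gain = 151.011 / 255.000 = 0.5922 → 0.592.

0.592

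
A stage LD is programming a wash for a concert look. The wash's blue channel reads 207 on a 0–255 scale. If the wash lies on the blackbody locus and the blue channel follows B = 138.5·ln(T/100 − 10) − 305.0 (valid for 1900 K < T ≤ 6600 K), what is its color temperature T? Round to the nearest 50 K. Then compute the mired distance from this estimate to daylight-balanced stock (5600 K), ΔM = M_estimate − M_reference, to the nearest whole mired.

+19 mireds

ln(t − 10) = (207 + 305.0) / 138.5 = 3.6968.
t − 10 = e^3.6968 = 40.316, so t = 50.316.
T = 100·t = 5032 K → 5050 K to the nearest 50 K.
M_estimate = 10⁶/5050 = 198.02; M_reference = 10⁶/5600 = 178.57.
ΔM = 198.02 − 178.57 = 19.45 → +19 mireds.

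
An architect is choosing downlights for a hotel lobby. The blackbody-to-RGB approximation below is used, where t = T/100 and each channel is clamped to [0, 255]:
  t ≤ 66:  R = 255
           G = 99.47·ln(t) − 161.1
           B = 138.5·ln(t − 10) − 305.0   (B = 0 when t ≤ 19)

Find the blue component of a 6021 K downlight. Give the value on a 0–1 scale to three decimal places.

0.931

t = 6021/100 = 60.21; the t ≤ 66 branch applies.
B = 138.5·ln(60.21 − 10) − 305.0 = 138.5·ln 50.21 − 305.0 = 138.5·3.9162 − 305.0 = 237.396.
On a 0–1 scale: 237.396/255 = 0.9310 → 0.931.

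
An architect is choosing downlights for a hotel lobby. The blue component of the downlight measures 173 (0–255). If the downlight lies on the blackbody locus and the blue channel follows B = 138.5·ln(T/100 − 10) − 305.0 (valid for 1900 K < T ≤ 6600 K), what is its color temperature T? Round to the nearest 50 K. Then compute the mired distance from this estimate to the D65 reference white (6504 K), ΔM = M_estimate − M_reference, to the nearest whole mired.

+87 mireds

ln(t − 10) = (173 + 305.0) / 138.5 = 3.4513.
t − 10 = e^3.4513 = 31.540, so t = 41.540.
T = 100·t = 4154 K → 4150 K to the nearest 50 K.
M_estimate = 10⁶/4150 = 240.96; M_reference = 10⁶/6504 = 153.75.
ΔM = 240.96 − 153.75 = 87.21 → +87 mireds.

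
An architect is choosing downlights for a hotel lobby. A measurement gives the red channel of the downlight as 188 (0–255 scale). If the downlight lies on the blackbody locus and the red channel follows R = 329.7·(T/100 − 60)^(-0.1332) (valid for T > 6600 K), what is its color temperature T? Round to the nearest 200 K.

12800 K

(t − 60)^(-0.1332) = 188/329.7 = 0.57022.
t − 60 = 0.57022^(1/-0.1332) = 0.57022^(-7.508) = 67.848, so t = 127.848.
T = 100·t = 12785 K → 12800 K to the nearest 200 K.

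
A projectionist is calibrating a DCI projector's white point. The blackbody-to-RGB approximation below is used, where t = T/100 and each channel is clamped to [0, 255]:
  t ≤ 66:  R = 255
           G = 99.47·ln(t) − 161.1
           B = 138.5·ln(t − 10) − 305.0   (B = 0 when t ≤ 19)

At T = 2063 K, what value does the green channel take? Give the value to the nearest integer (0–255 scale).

t = 2063/100 = 20.63; the t ≤ 66 branch applies.
G = 99.47·ln 20.63 − 161.1 = 99.47·3.0267 − 161.1 = 139.970.
Rounded: 140.

140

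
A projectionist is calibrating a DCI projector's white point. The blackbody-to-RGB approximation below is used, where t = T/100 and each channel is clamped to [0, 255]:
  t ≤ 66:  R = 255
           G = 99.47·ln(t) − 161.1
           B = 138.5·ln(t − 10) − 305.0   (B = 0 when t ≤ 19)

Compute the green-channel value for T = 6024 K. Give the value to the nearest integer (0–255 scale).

247

t = 6024/100 = 60.24; the t ≤ 66 branch applies.
G = 99.47·ln 60.24 − 161.1 = 99.47·4.0983 − 161.1 = 246.562.
Rounded: 247.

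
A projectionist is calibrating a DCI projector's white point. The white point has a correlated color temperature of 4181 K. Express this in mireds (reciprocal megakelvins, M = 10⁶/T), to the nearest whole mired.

239 mireds

M = 10⁶ / 4181 = 239.177 → 239 mireds.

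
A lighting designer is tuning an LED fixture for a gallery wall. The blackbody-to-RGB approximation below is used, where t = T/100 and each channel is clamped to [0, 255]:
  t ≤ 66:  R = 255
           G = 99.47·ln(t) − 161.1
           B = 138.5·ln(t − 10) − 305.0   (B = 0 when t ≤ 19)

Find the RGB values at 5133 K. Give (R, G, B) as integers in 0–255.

(255, 231, 210)

t = 5133/100 = 51.33; the t ≤ 66 branch applies.
R = 255 by definition for t ≤ 66.
G = 99.47·ln 51.33 − 161.1 = 99.47·3.9383 − 161.1 = 230.640.
B = 138.5·ln(51.33 − 10) − 305.0 = 138.5·ln 41.33 − 305.0 = 138.5·3.7216 − 305.0 = 210.440.
Rounded: (255, 231, 210).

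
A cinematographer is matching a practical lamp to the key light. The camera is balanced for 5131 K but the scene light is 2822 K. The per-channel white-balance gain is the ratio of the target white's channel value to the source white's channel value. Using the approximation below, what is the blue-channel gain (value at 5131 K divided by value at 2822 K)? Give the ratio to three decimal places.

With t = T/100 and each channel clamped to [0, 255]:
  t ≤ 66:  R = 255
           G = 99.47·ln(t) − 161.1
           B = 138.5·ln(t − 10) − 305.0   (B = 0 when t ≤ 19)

2.169

At 2822 K (t = 28.22):
  B = 138.5·ln(28.22 − 10) − 305.0 = 138.5·ln 18.22 − 305.0 = 138.5·2.9025 − 305.0 = 96.999.
At 5131 K (t = 51.31):
  B = 138.5·ln(51.31 − 10) − 305.0 = 138.5·ln 41.31 − 305.0 = 138.5·3.7211 − 305.0 = 210.373.
Gain = 210.373 / 96.999 = 2.1688 → 2.169.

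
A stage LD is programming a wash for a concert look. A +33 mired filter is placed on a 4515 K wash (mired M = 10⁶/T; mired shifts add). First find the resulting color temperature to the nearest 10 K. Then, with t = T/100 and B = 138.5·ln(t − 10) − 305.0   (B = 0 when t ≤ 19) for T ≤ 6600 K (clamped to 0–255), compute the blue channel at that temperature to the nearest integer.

163

M_in = 10⁶/4515 = 221.48; M_out = 221.48 + (+33) = 254.48.
T_out = 10⁶/254.48 = 3929.5 K → 3930 K; t = 39.3.
B = 138.5·ln(39.3 − 10) − 305.0 = 138.5·ln 29.3 − 305.0 = 138.5·3.3776 − 305.0 = 162.796.
Rounded: 163.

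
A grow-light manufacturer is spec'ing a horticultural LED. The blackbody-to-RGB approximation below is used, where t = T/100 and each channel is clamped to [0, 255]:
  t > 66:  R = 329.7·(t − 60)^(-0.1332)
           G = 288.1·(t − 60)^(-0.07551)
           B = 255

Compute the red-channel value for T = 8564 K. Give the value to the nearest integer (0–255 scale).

214

t = 8564/100 = 85.64; the t > 66 branch applies.
R = 329.7·(85.64 − 60)^(-0.1332) = 329.7·25.64^(-0.1332) = 329.7·0.64913 = 214.018.
Rounded: 214.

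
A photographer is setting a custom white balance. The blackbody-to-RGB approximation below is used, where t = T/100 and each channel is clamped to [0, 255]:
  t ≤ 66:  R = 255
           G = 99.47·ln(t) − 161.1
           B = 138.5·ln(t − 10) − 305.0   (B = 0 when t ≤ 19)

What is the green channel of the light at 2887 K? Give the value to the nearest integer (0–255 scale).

173

t = 2887/100 = 28.87; the t ≤ 66 branch applies.
G = 99.47·ln 28.87 − 161.1 = 99.47·3.3628 − 161.1 = 173.398.
Rounded: 173.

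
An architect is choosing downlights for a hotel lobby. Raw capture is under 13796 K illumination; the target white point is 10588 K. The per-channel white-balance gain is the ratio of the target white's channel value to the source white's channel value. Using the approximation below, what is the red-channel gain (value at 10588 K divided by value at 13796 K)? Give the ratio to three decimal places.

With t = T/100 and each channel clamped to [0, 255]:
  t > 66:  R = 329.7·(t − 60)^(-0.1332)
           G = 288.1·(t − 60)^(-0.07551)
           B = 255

At 13796 K (t = 137.96):
  R = 329.7·(137.96 − 60)^(-0.1332) = 329.7·77.96^(-0.1332) = 329.7·0.55976 = 184.553.
At 10588 K (t = 105.88):
  R = 329.7·(105.88 − 60)^(-0.1332) = 329.7·45.88^(-0.1332) = 329.7·0.60072 = 198.057.
Gain = 198.057 / 184.553 = 1.0732 → 1.073.

1.073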